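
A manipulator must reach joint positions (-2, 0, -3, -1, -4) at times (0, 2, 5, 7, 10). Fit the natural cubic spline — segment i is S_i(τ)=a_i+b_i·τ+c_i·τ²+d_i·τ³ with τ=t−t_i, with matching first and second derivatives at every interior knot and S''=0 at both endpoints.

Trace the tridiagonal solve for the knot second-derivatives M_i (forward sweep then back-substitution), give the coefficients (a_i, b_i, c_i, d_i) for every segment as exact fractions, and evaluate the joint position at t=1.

Δ: Δ0=1, Δ1=-1, Δ2=1, Δ3=-1
row 1: diag=10, rhs=-12; c'=3/10, d'=-6/5
row 2: denom=10−3·3/10=91/10; d'=(12−3·-6/5)/(91/10)=12/7
row 3: denom=10−2·20/91=870/91; d'=(-12−2·12/7)/(870/91)=-234/145
back: M3=-234/145
back: M2=12/7−20/91·-234/145=60/29
back: M1=-6/5−3/10·60/29=-264/145
M: M0=0, M1=-264/145, M2=60/29, M3=-234/145, M4=0
seg 0: a=-2, c=M0/2=0, d=(M1−M0)/(6·2)=-22/145, b=Δ0−h0·(2M0+M1)/6=233/145
seg 1: a=0, c=M1/2=-132/145, d=(M2−M1)/(6·3)=94/435, b=Δ1−h1·(2M1+M2)/6=-31/145
seg 2: a=-3, c=M2/2=30/29, d=(M3−M2)/(6·2)=-89/290, b=Δ2−h2·(2M2+M3)/6=23/145
seg 3: a=-1, c=M3/2=-117/145, d=(M4−M3)/(6·3)=13/145, b=Δ3−h3·(2M3+M4)/6=89/145
t_q=1 → seg 0, τ=1; S=-2+233/145·τ+0·τ²+-22/145·τ³=-79/145

  seg 0: a=-2 b=233/145 c=0 d=-22/145
  seg 1: a=0 b=-31/145 c=-132/145 d=94/435
  seg 2: a=-3 b=23/145 c=30/29 d=-89/290
  seg 3: a=-1 b=89/145 c=-117/145 d=13/145
S(1) = -79/145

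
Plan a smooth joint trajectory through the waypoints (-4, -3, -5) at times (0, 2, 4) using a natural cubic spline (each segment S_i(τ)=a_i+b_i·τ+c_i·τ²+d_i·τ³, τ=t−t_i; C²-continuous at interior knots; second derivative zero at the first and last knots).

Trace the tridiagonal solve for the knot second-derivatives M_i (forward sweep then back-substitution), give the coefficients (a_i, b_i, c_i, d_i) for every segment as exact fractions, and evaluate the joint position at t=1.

Δ: Δ0=1/2, Δ1=-1
row 1: diag=8, rhs=-9; c'=1/4, d'=-9/8
back: M1=-9/8
M: M0=0, M1=-9/8, M2=0
seg 0: a=-4, c=M0/2=0, d=(M1−M0)/(6·2)=-3/32, b=Δ0−h0·(2M0+M1)/6=7/8
seg 1: a=-3, c=M1/2=-9/16, d=(M2−M1)/(6·2)=3/32, b=Δ1−h1·(2M1+M2)/6=-1/4
t_q=1 → seg 0, τ=1; S=-4+7/8·τ+0·τ²+-3/32·τ³=-103/32

  seg 0: a=-4 b=7/8 c=0 d=-3/32
  seg 1: a=-3 b=-1/4 c=-9/16 d=3/32
S(1) = -103/32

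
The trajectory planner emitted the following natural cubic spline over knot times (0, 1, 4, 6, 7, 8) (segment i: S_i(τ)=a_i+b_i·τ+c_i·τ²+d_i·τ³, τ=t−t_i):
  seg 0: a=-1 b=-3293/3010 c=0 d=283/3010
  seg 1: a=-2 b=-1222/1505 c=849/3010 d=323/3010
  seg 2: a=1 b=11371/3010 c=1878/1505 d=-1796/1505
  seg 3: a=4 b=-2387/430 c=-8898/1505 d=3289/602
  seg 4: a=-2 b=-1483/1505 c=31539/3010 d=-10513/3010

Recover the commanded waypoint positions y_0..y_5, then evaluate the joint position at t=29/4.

y_0 = S_0(0) = a_0 = -1
y_1 = S_1(0) = a_1 = -2
y_2 = S_2(0) = a_2 = 1
y_3 = S_3(0) = a_3 = 4
y_4 = S_4(0) = a_4 = -2
y_5 = S_4(1) = 4
t_q=29/4 is in segment 4 (τ=1/4); S_4(τ)=-45299/27520

y_0=-1 y_1=-2 y_2=1 y_3=4 y_4=-2 y_5=4
S(29/4) = -45299/27520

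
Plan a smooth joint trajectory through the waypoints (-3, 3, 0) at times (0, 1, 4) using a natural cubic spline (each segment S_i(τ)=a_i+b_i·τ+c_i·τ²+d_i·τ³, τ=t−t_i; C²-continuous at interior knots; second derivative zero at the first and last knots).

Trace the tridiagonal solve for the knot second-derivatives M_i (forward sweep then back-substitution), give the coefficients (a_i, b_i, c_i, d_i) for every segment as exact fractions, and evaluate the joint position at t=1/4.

  seg 0: a=-3 b=55/8 c=0 d=-7/8
  seg 1: a=3 b=17/4 c=-21/8 d=7/24
S(1/4) = -663/512

Δ: Δ0=6, Δ1=-1
row 1: diag=8, rhs=-42; c'=3/8, d'=-21/4
back: M1=-21/4
M: M0=0, M1=-21/4, M2=0
seg 0: a=-3, c=M0/2=0, d=(M1−M0)/(6·1)=-7/8, b=Δ0−h0·(2M0+M1)/6=55/8
seg 1: a=3, c=M1/2=-21/8, d=(M2−M1)/(6·3)=7/24, b=Δ1−h1·(2M1+M2)/6=17/4
t_q=1/4 → seg 0, τ=1/4; S=-3+55/8·τ+0·τ²+-7/8·τ³=-663/512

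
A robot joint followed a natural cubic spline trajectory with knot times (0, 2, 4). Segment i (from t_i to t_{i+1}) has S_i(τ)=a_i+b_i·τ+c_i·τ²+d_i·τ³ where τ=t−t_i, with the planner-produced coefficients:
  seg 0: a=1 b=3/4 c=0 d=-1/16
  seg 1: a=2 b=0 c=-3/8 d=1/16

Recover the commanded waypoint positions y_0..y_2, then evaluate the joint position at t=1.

y_0 = S_0(0) = a_0 = 1
y_1 = S_1(0) = a_1 = 2
y_2 = S_1(2) = 1
t_q=1 is in segment 0 (τ=1); S_0(τ)=27/16

y_0=1 y_1=2 y_2=1
S(1) = 27/16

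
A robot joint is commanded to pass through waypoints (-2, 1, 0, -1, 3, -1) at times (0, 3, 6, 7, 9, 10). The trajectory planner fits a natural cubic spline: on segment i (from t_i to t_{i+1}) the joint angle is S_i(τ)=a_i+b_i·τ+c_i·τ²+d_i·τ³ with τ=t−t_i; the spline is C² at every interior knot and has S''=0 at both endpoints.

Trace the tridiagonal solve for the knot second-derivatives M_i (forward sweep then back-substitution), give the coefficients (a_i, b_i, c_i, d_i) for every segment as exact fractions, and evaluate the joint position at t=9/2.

  seg 0: a=-2 b=1625/1356 c=0 d=-269/12204
  seg 1: a=1 b=409/678 c=-269/1356 d=-463/12204
  seg 2: a=0 b=-2185/1356 c=-61/113 d=1561/1356
  seg 3: a=-1 b=517/678 c=1317/452 d=-389/339
  seg 4: a=3 b=-917/678 c=-1795/452 d=1795/1356
S(9/2) = 4811/3616

Δ: Δ0=1, Δ1=-1/3, Δ2=-1, Δ3=2, Δ4=-4
row 1: diag=12, rhs=-8; c'=1/4, d'=-2/3
row 2: denom=8−3·1/4=29/4; d'=(-4−3·-2/3)/(29/4)=-8/29
row 3: denom=6−1·4/29=170/29; d'=(18−1·-8/29)/(170/29)=53/17
row 4: denom=6−2·29/85=452/85; d'=(-36−2·53/17)/(452/85)=-1795/226
back: M4=-1795/226
back: M3=53/17−29/85·-1795/226=1317/226
back: M2=-8/29−4/29·1317/226=-122/113
back: M1=-2/3−1/4·-122/113=-269/678
M: M0=0, M1=-269/678, M2=-122/113, M3=1317/226, M4=-1795/226, M5=0
seg 0: a=-2, c=M0/2=0, d=(M1−M0)/(6·3)=-269/12204, b=Δ0−h0·(2M0+M1)/6=1625/1356
seg 1: a=1, c=M1/2=-269/1356, d=(M2−M1)/(6·3)=-463/12204, b=Δ1−h1·(2M1+M2)/6=409/678
seg 2: a=0, c=M2/2=-61/113, d=(M3−M2)/(6·1)=1561/1356, b=Δ2−h2·(2M2+M3)/6=-2185/1356
seg 3: a=-1, c=M3/2=1317/452, d=(M4−M3)/(6·2)=-389/339, b=Δ3−h3·(2M3+M4)/6=517/678
seg 4: a=3, c=M4/2=-1795/452, d=(M5−M4)/(6·1)=1795/1356, b=Δ4−h4·(2M4+M5)/6=-917/678
t_q=9/2 → seg 1, τ=3/2; S=1+409/678·τ+-269/1356·τ²+-463/12204·τ³=4811/3616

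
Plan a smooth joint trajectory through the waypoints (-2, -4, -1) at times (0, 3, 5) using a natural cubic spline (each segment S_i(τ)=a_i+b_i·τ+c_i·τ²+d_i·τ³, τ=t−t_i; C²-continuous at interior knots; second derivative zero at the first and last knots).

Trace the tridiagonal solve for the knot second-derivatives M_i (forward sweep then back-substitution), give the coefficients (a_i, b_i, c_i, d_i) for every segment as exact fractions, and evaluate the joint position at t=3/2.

Δ: Δ0=-2/3, Δ1=3/2
row 1: diag=10, rhs=13; c'=1/5, d'=13/10
back: M1=13/10
M: M0=0, M1=13/10, M2=0
seg 0: a=-2, c=M0/2=0, d=(M1−M0)/(6·3)=13/180, b=Δ0−h0·(2M0+M1)/6=-79/60
seg 1: a=-4, c=M1/2=13/20, d=(M2−M1)/(6·2)=-13/120, b=Δ1−h1·(2M1+M2)/6=19/30
t_q=3/2 → seg 0, τ=3/2; S=-2+-79/60·τ+0·τ²+13/180·τ³=-597/160

  seg 0: a=-2 b=-79/60 c=0 d=13/180
  seg 1: a=-4 b=19/30 c=13/20 d=-13/120
S(3/2) = -597/160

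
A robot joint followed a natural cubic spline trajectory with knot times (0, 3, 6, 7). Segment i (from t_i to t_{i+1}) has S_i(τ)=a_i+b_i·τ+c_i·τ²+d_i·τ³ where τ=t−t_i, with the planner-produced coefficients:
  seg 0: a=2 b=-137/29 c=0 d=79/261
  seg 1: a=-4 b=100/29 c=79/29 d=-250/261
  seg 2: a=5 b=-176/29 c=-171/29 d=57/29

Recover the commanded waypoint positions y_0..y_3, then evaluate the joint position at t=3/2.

y_0=2 y_1=-4 y_2=5 y_3=-5
S(3/2) = -943/232

y_0 = S_0(0) = a_0 = 2
y_1 = S_1(0) = a_1 = -4
y_2 = S_2(0) = a_2 = 5
y_3 = S_2(1) = -5
t_q=3/2 is in segment 0 (τ=3/2); S_0(τ)=-943/232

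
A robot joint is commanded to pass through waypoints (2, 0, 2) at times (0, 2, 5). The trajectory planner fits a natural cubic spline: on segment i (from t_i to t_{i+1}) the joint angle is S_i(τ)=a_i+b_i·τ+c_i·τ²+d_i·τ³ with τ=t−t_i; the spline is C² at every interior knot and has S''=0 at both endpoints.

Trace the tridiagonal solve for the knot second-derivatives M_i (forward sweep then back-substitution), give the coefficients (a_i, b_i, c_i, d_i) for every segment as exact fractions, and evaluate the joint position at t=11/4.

Δ: Δ0=-1, Δ1=2/3
row 1: diag=10, rhs=10; c'=3/10, d'=1
back: M1=1
M: M0=0, M1=1, M2=0
seg 0: a=2, c=M0/2=0, d=(M1−M0)/(6·2)=1/12, b=Δ0−h0·(2M0+M1)/6=-4/3
seg 1: a=0, c=M1/2=1/2, d=(M2−M1)/(6·3)=-1/18, b=Δ1−h1·(2M1+M2)/6=-1/3
t_q=11/4 → seg 1, τ=3/4; S=0+-1/3·τ+1/2·τ²+-1/18·τ³=1/128

  seg 0: a=2 b=-4/3 c=0 d=1/12
  seg 1: a=0 b=-1/3 c=1/2 d=-1/18
S(11/4) = 1/128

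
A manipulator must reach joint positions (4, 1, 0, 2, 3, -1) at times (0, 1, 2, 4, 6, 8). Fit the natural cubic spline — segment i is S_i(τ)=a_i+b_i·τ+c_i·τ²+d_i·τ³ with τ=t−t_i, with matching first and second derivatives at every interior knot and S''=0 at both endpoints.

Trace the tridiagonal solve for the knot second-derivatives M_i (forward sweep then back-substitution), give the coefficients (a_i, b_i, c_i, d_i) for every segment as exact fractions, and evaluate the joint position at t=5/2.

Δ: Δ0=-3, Δ1=-1, Δ2=1, Δ3=1/2, Δ4=-2
row 1: diag=4, rhs=12; c'=1/4, d'=3
row 2: denom=6−1·1/4=23/4; d'=(12−1·3)/(23/4)=36/23
row 3: denom=8−2·8/23=168/23; d'=(-3−2·36/23)/(168/23)=-47/56
row 4: denom=8−2·23/84=313/42; d'=(-15−2·-47/56)/(313/42)=-1119/626
back: M4=-1119/626
back: M3=-47/56−23/84·-1119/626=-219/626
back: M2=36/23−8/23·-219/626=528/313
back: M1=3−1/4·528/313=807/313
M: M0=0, M1=807/313, M2=528/313, M3=-219/626, M4=-1119/626, M5=0
seg 0: a=4, c=M0/2=0, d=(M1−M0)/(6·1)=269/626, b=Δ0−h0·(2M0+M1)/6=-2147/626
seg 1: a=1, c=M1/2=807/626, d=(M2−M1)/(6·1)=-93/626, b=Δ1−h1·(2M1+M2)/6=-670/313
seg 2: a=0, c=M2/2=264/313, d=(M3−M2)/(6·2)=-425/2504, b=Δ2−h2·(2M2+M3)/6=-5/626
seg 3: a=2, c=M3/2=-219/1252, d=(M4−M3)/(6·2)=-75/626, b=Δ3−h3·(2M3+M4)/6=416/313
seg 4: a=3, c=M4/2=-1119/1252, d=(M5−M4)/(6·2)=373/2504, b=Δ4−h4·(2M4+M5)/6=-253/313
t_q=5/2 → seg 2, τ=1/2; S=0+-5/626·τ+264/313·τ²+-425/2504·τ³=3719/20032

  seg 0: a=4 b=-2147/626 c=0 d=269/626
  seg 1: a=1 b=-670/313 c=807/626 d=-93/626
  seg 2: a=0 b=-5/626 c=264/313 d=-425/2504
  seg 3: a=2 b=416/313 c=-219/1252 d=-75/626
  seg 4: a=3 b=-253/313 c=-1119/1252 d=373/2504
S(5/2) = 3719/20032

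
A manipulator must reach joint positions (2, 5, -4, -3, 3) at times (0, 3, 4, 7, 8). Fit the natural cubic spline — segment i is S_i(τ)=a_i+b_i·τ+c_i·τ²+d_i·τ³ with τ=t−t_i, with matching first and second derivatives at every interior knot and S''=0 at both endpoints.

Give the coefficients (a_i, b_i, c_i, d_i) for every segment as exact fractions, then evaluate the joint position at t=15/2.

  seg 0: a=2 b=2255/432 c=0 d=-1823/3888
  seg 1: a=5 b=-1607/216 c=-1823/432 d=383/144
  seg 2: a=-4 b=-3413/432 c=203/54 d=-1315/3888
  seg 3: a=-3 b=1193/216 c=103/144 d=-103/432
S(15/2) = -103/1152

Δ: Δ0=1, Δ1=-9, Δ2=1/3, Δ3=6
row 1: diag=8, rhs=-60; c'=1/8, d'=-15/2
row 2: denom=8−1·1/8=63/8; d'=(56−1·-15/2)/(63/8)=508/63
row 3: denom=8−3·8/21=48/7; d'=(34−3·508/63)/(48/7)=103/72
back: M3=103/72
back: M2=508/63−8/21·103/72=203/27
back: M1=-15/2−1/8·203/27=-1823/216
M: M0=0, M1=-1823/216, M2=203/27, M3=103/72, M4=0
seg 0: a=2, c=M0/2=0, d=(M1−M0)/(6·3)=-1823/3888, b=Δ0−h0·(2M0+M1)/6=2255/432
seg 1: a=5, c=M1/2=-1823/432, d=(M2−M1)/(6·1)=383/144, b=Δ1−h1·(2M1+M2)/6=-1607/216
seg 2: a=-4, c=M2/2=203/54, d=(M3−M2)/(6·3)=-1315/3888, b=Δ2−h2·(2M2+M3)/6=-3413/432
seg 3: a=-3, c=M3/2=103/144, d=(M4−M3)/(6·1)=-103/432, b=Δ3−h3·(2M3+M4)/6=1193/216
t_q=15/2 → seg 3, τ=1/2; S=-3+1193/216·τ+103/144·τ²+-103/432·τ³=-103/1152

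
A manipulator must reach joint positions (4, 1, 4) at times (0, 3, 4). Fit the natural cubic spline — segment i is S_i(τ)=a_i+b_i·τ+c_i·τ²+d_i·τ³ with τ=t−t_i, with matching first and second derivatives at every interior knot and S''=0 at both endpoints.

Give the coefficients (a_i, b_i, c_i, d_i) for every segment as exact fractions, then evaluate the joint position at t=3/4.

  seg 0: a=4 b=-5/2 c=0 d=1/6
  seg 1: a=1 b=2 c=3/2 d=-1/2
S(3/4) = 281/128

Δ: Δ0=-1, Δ1=3
row 1: diag=8, rhs=24; c'=1/8, d'=3
back: M1=3
M: M0=0, M1=3, M2=0
seg 0: a=4, c=M0/2=0, d=(M1−M0)/(6·3)=1/6, b=Δ0−h0·(2M0+M1)/6=-5/2
seg 1: a=1, c=M1/2=3/2, d=(M2−M1)/(6·1)=-1/2, b=Δ1−h1·(2M1+M2)/6=2
t_q=3/4 → seg 0, τ=3/4; S=4+-5/2·τ+0·τ²+1/6·τ³=281/128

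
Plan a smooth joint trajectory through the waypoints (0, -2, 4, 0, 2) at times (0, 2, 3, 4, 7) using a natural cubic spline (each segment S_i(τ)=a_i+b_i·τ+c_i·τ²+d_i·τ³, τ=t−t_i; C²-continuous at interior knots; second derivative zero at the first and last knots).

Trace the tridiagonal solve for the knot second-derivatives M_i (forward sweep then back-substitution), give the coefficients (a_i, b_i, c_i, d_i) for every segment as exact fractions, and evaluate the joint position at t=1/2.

  seg 0: a=0 b=-1172/267 c=0 d=905/1068
  seg 1: a=-2 b=1543/267 c=905/178 d=-2597/534
  seg 2: a=4 b=725/534 c=-846/89 d=2215/534
  seg 3: a=0 b=-1391/267 c=523/178 d=-523/1602
S(1/2) = -5949/2848

Δ: Δ0=-1, Δ1=6, Δ2=-4, Δ3=2/3
row 1: diag=6, rhs=42; c'=1/6, d'=7
row 2: denom=4−1·1/6=23/6; d'=(-60−1·7)/(23/6)=-402/23
row 3: denom=8−1·6/23=178/23; d'=(28−1·-402/23)/(178/23)=523/89
back: M3=523/89
back: M2=-402/23−6/23·523/89=-1692/89
back: M1=7−1/6·-1692/89=905/89
M: M0=0, M1=905/89, M2=-1692/89, M3=523/89, M4=0
seg 0: a=0, c=M0/2=0, d=(M1−M0)/(6·2)=905/1068, b=Δ0−h0·(2M0+M1)/6=-1172/267
seg 1: a=-2, c=M1/2=905/178, d=(M2−M1)/(6·1)=-2597/534, b=Δ1−h1·(2M1+M2)/6=1543/267
seg 2: a=4, c=M2/2=-846/89, d=(M3−M2)/(6·1)=2215/534, b=Δ2−h2·(2M2+M3)/6=725/534
seg 3: a=0, c=M3/2=523/178, d=(M4−M3)/(6·3)=-523/1602, b=Δ3−h3·(2M3+M4)/6=-1391/267
t_q=1/2 → seg 0, τ=1/2; S=0+-1172/267·τ+0·τ²+905/1068·τ³=-5949/2848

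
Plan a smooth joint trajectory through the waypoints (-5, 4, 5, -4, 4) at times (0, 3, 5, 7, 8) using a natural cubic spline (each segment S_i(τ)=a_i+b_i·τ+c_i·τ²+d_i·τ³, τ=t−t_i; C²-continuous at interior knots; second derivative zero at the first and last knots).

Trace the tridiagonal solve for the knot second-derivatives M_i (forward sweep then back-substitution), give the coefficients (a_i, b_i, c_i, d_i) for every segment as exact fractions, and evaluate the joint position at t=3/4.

Δ: Δ0=3, Δ1=1/2, Δ2=-9/2, Δ3=8
row 1: diag=10, rhs=-15; c'=1/5, d'=-3/2
row 2: denom=8−2·1/5=38/5; d'=(-30−2·-3/2)/(38/5)=-135/38
row 3: denom=6−2·5/19=104/19; d'=(75−2·-135/38)/(104/19)=15
back: M3=15
back: M2=-135/38−5/19·15=-15/2
back: M1=-3/2−1/5·-15/2=0
M: M0=0, M1=0, M2=-15/2, M3=15, M4=0
seg 0: a=-5, c=M0/2=0, d=(M1−M0)/(6·3)=0, b=Δ0−h0·(2M0+M1)/6=3
seg 1: a=4, c=M1/2=0, d=(M2−M1)/(6·2)=-5/8, b=Δ1−h1·(2M1+M2)/6=3
seg 2: a=5, c=M2/2=-15/4, d=(M3−M2)/(6·2)=15/8, b=Δ2−h2·(2M2+M3)/6=-9/2
seg 3: a=-4, c=M3/2=15/2, d=(M4−M3)/(6·1)=-5/2, b=Δ3−h3·(2M3+M4)/6=3
t_q=3/4 → seg 0, τ=3/4; S=-5+3·τ+0·τ²+0·τ³=-11/4

  seg 0: a=-5 b=3 c=0 d=0
  seg 1: a=4 b=3 c=0 d=-5/8
  seg 2: a=5 b=-9/2 c=-15/4 d=15/8
  seg 3: a=-4 b=3 c=15/2 d=-5/2
S(3/4) = -11/4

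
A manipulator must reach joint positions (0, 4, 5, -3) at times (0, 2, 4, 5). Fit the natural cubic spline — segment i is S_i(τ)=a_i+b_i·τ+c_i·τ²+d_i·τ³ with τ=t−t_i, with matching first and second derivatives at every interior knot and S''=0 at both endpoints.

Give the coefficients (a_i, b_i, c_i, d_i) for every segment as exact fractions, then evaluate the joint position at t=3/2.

Δ: Δ0=2, Δ1=1/2, Δ2=-8
row 1: diag=8, rhs=-9; c'=1/4, d'=-9/8
row 2: denom=6−2·1/4=11/2; d'=(-51−2·-9/8)/(11/2)=-195/22
back: M2=-195/22
back: M1=-9/8−1/4·-195/22=12/11
M: M0=0, M1=12/11, M2=-195/22, M3=0
seg 0: a=0, c=M0/2=0, d=(M1−M0)/(6·2)=1/11, b=Δ0−h0·(2M0+M1)/6=18/11
seg 1: a=4, c=M1/2=6/11, d=(M2−M1)/(6·2)=-73/88, b=Δ1−h1·(2M1+M2)/6=30/11
seg 2: a=5, c=M2/2=-195/44, d=(M3−M2)/(6·1)=65/44, b=Δ2−h2·(2M2+M3)/6=-111/22
t_q=3/2 → seg 0, τ=3/2; S=0+18/11·τ+0·τ²+1/11·τ³=243/88

  seg 0: a=0 b=18/11 c=0 d=1/11
  seg 1: a=4 b=30/11 c=6/11 d=-73/88
  seg 2: a=5 b=-111/22 c=-195/44 d=65/44
S(3/2) = 243/88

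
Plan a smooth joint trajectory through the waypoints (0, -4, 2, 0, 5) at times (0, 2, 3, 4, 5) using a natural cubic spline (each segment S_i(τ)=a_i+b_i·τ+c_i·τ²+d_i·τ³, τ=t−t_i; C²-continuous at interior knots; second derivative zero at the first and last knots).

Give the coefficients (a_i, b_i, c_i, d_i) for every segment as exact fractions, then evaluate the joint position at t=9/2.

  seg 0: a=0 b=-245/43 c=0 d=159/172
  seg 1: a=-4 b=232/43 c=477/86 d=-425/86
  seg 2: a=2 b=143/86 c=-399/43 d=483/86
  seg 3: a=0 b=-2/43 c=651/86 d=-217/86
S(9/2) = 1069/688

Δ: Δ0=-2, Δ1=6, Δ2=-2, Δ3=5
row 1: diag=6, rhs=48; c'=1/6, d'=8
row 2: denom=4−1·1/6=23/6; d'=(-48−1·8)/(23/6)=-336/23
row 3: denom=4−1·6/23=86/23; d'=(42−1·-336/23)/(86/23)=651/43
back: M3=651/43
back: M2=-336/23−6/23·651/43=-798/43
back: M1=8−1/6·-798/43=477/43
M: M0=0, M1=477/43, M2=-798/43, M3=651/43, M4=0
seg 0: a=0, c=M0/2=0, d=(M1−M0)/(6·2)=159/172, b=Δ0−h0·(2M0+M1)/6=-245/43
seg 1: a=-4, c=M1/2=477/86, d=(M2−M1)/(6·1)=-425/86, b=Δ1−h1·(2M1+M2)/6=232/43
seg 2: a=2, c=M2/2=-399/43, d=(M3−M2)/(6·1)=483/86, b=Δ2−h2·(2M2+M3)/6=143/86
seg 3: a=0, c=M3/2=651/86, d=(M4−M3)/(6·1)=-217/86, b=Δ3−h3·(2M3+M4)/6=-2/43
t_q=9/2 → seg 3, τ=1/2; S=0+-2/43·τ+651/86·τ²+-217/86·τ³=1069/688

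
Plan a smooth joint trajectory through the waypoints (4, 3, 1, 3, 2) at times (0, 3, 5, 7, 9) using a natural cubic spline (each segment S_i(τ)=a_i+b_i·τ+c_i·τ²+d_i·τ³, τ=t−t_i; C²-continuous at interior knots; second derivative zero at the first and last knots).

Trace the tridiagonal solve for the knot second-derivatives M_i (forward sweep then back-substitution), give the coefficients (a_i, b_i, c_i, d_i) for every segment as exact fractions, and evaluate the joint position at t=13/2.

Δ: Δ0=-1/3, Δ1=-1, Δ2=1, Δ3=-1/2
row 1: diag=10, rhs=-4; c'=1/5, d'=-2/5
row 2: denom=8−2·1/5=38/5; d'=(12−2·-2/5)/(38/5)=32/19
row 3: denom=8−2·5/19=142/19; d'=(-9−2·32/19)/(142/19)=-235/142
back: M3=-235/142
back: M2=32/19−5/19·-235/142=301/142
back: M1=-2/5−1/5·301/142=-117/142
M: M0=0, M1=-117/142, M2=301/142, M3=-235/142, M4=0
seg 0: a=4, c=M0/2=0, d=(M1−M0)/(6·3)=-13/284, b=Δ0−h0·(2M0+M1)/6=67/852
seg 1: a=3, c=M1/2=-117/284, d=(M2−M1)/(6·2)=209/852, b=Δ1−h1·(2M1+M2)/6=-493/426
seg 2: a=1, c=M2/2=301/284, d=(M3−M2)/(6·2)=-67/213, b=Δ2−h2·(2M2+M3)/6=59/426
seg 3: a=3, c=M3/2=-235/284, d=(M4−M3)/(6·2)=235/1704, b=Δ3−h3·(2M3+M4)/6=257/426
t_q=13/2 → seg 2, τ=3/2; S=1+59/426·τ+301/284·τ²+-67/213·τ³=2875/1136

  seg 0: a=4 b=67/852 c=0 d=-13/284
  seg 1: a=3 b=-493/426 c=-117/284 d=209/852
  seg 2: a=1 b=59/426 c=301/284 d=-67/213
  seg 3: a=3 b=257/426 c=-235/284 d=235/1704
S(13/2) = 2875/1136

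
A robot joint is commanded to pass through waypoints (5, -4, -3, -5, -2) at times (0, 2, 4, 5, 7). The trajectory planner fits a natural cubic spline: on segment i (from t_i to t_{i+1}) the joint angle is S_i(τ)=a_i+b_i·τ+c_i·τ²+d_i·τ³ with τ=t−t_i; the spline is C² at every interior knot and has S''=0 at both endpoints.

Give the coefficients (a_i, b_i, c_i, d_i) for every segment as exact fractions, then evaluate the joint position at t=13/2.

  seg 0: a=5 b=-197/32 c=0 d=53/128
  seg 1: a=-4 b=-19/16 c=159/64 d=-105/128
  seg 2: a=-3 b=-35/32 c=-39/16 d=49/32
  seg 3: a=-5 b=-11/8 c=69/32 d=-23/64
S(13/2) = -1753/512

Δ: Δ0=-9/2, Δ1=1/2, Δ2=-2, Δ3=3/2
row 1: diag=8, rhs=30; c'=1/4, d'=15/4
row 2: denom=6−2·1/4=11/2; d'=(-15−2·15/4)/(11/2)=-45/11
row 3: denom=6−1·2/11=64/11; d'=(21−1·-45/11)/(64/11)=69/16
back: M3=69/16
back: M2=-45/11−2/11·69/16=-39/8
back: M1=15/4−1/4·-39/8=159/32
M: M0=0, M1=159/32, M2=-39/8, M3=69/16, M4=0
seg 0: a=5, c=M0/2=0, d=(M1−M0)/(6·2)=53/128, b=Δ0−h0·(2M0+M1)/6=-197/32
seg 1: a=-4, c=M1/2=159/64, d=(M2−M1)/(6·2)=-105/128, b=Δ1−h1·(2M1+M2)/6=-19/16
seg 2: a=-3, c=M2/2=-39/16, d=(M3−M2)/(6·1)=49/32, b=Δ2−h2·(2M2+M3)/6=-35/32
seg 3: a=-5, c=M3/2=69/32, d=(M4−M3)/(6·2)=-23/64, b=Δ3−h3·(2M3+M4)/6=-11/8
t_q=13/2 → seg 3, τ=3/2; S=-5+-11/8·τ+69/32·τ²+-23/64·τ³=-1753/512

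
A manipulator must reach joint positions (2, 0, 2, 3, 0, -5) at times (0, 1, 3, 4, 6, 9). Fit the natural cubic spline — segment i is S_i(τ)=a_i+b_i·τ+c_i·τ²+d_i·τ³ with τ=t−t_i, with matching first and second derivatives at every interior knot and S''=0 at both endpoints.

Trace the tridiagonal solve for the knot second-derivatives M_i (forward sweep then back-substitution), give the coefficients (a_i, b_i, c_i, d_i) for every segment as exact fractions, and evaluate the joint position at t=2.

  seg 0: a=2 b=-6589/2598 c=0 d=1393/2598
  seg 1: a=0 b=-1205/1299 c=1393/866 d=-1675/5196
  seg 2: a=2 b=2128/1299 c=-141/433 d=-406/1299
  seg 3: a=3 b=64/1299 c=-547/433 d=2539/10392
  seg 4: a=0 b=-5383/2598 c=351/1732 d=-39/1732
S(2) = 621/1732

Δ: Δ0=-2, Δ1=1, Δ2=1, Δ3=-3/2, Δ4=-5/3
row 1: diag=6, rhs=18; c'=1/3, d'=3
row 2: denom=6−2·1/3=16/3; d'=(0−2·3)/(16/3)=-9/8
row 3: denom=6−1·3/16=93/16; d'=(-15−1·-9/8)/(93/16)=-74/31
row 4: denom=10−2·32/93=866/93; d'=(-1−2·-74/31)/(866/93)=351/866
back: M4=351/866
back: M3=-74/31−32/93·351/866=-1094/433
back: M2=-9/8−3/16·-1094/433=-282/433
back: M1=3−1/3·-282/433=1393/433
M: M0=0, M1=1393/433, M2=-282/433, M3=-1094/433, M4=351/866, M5=0
seg 0: a=2, c=M0/2=0, d=(M1−M0)/(6·1)=1393/2598, b=Δ0−h0·(2M0+M1)/6=-6589/2598
seg 1: a=0, c=M1/2=1393/866, d=(M2−M1)/(6·2)=-1675/5196, b=Δ1−h1·(2M1+M2)/6=-1205/1299
seg 2: a=2, c=M2/2=-141/433, d=(M3−M2)/(6·1)=-406/1299, b=Δ2−h2·(2M2+M3)/6=2128/1299
seg 3: a=3, c=M3/2=-547/433, d=(M4−M3)/(6·2)=2539/10392, b=Δ3−h3·(2M3+M4)/6=64/1299
seg 4: a=0, c=M4/2=351/1732, d=(M5−M4)/(6·3)=-39/1732, b=Δ4−h4·(2M4+M5)/6=-5383/2598
t_q=2 → seg 1, τ=1; S=0+-1205/1299·τ+1393/866·τ²+-1675/5196·τ³=621/1732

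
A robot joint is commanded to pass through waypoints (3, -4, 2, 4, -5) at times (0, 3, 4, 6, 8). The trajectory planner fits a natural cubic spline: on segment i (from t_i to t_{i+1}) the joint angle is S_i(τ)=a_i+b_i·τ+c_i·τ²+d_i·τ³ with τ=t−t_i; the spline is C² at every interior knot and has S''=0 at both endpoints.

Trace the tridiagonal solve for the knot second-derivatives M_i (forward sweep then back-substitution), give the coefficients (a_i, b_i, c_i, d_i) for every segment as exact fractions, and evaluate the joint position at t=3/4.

  seg 0: a=3 b=-5969/1032 c=0 d=1187/3096
  seg 1: a=-4 b=2357/516 c=1187/344 d=-2083/1032
  seg 2: a=2 b=5587/1032 c=-112/43 d=821/4128
  seg 3: a=4 b=-1351/516 c=-971/688 d=971/4128
S(3/4) = -25895/22016

Δ: Δ0=-7/3, Δ1=6, Δ2=1, Δ3=-9/2
row 1: diag=8, rhs=50; c'=1/8, d'=25/4
row 2: denom=6−1·1/8=47/8; d'=(-30−1·25/4)/(47/8)=-290/47
row 3: denom=8−2·16/47=344/47; d'=(-33−2·-290/47)/(344/47)=-971/344
back: M3=-971/344
back: M2=-290/47−16/47·-971/344=-224/43
back: M1=25/4−1/8·-224/43=1187/172
M: M0=0, M1=1187/172, M2=-224/43, M3=-971/344, M4=0
seg 0: a=3, c=M0/2=0, d=(M1−M0)/(6·3)=1187/3096, b=Δ0−h0·(2M0+M1)/6=-5969/1032
seg 1: a=-4, c=M1/2=1187/344, d=(M2−M1)/(6·1)=-2083/1032, b=Δ1−h1·(2M1+M2)/6=2357/516
seg 2: a=2, c=M2/2=-112/43, d=(M3−M2)/(6·2)=821/4128, b=Δ2−h2·(2M2+M3)/6=5587/1032
seg 3: a=4, c=M3/2=-971/688, d=(M4−M3)/(6·2)=971/4128, b=Δ3−h3·(2M3+M4)/6=-1351/516
t_q=3/4 → seg 0, τ=3/4; S=3+-5969/1032·τ+0·τ²+1187/3096·τ³=-25895/22016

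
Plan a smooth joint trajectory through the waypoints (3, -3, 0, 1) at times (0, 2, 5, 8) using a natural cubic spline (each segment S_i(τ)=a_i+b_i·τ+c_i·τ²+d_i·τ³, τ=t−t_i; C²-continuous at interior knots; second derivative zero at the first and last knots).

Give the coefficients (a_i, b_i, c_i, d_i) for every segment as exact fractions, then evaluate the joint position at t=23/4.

  seg 0: a=3 b=-433/111 c=0 d=25/111
  seg 1: a=-3 b=-133/111 c=50/37 d=-206/999
  seg 2: a=0 b=149/111 c=-56/111 d=56/999
S(23/4) = 221/296

Δ: Δ0=-3, Δ1=1, Δ2=1/3
row 1: diag=10, rhs=24; c'=3/10, d'=12/5
row 2: denom=12−3·3/10=111/10; d'=(-4−3·12/5)/(111/10)=-112/111
back: M2=-112/111
back: M1=12/5−3/10·-112/111=100/37
M: M0=0, M1=100/37, M2=-112/111, M3=0
seg 0: a=3, c=M0/2=0, d=(M1−M0)/(6·2)=25/111, b=Δ0−h0·(2M0+M1)/6=-433/111
seg 1: a=-3, c=M1/2=50/37, d=(M2−M1)/(6·3)=-206/999, b=Δ1−h1·(2M1+M2)/6=-133/111
seg 2: a=0, c=M2/2=-56/111, d=(M3−M2)/(6·3)=56/999, b=Δ2−h2·(2M2+M3)/6=149/111
t_q=23/4 → seg 2, τ=3/4; S=0+149/111·τ+-56/111·τ²+56/999·τ³=221/296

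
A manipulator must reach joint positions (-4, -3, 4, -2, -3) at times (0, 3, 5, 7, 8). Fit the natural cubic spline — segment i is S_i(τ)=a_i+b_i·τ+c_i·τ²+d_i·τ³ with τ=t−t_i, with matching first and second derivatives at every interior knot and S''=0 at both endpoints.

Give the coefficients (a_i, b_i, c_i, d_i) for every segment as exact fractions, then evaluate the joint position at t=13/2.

Δ: Δ0=1/3, Δ1=7/2, Δ2=-3, Δ3=-1
row 1: diag=10, rhs=19; c'=1/5, d'=19/10
row 2: denom=8−2·1/5=38/5; d'=(-39−2·19/10)/(38/5)=-107/19
row 3: denom=6−2·5/19=104/19; d'=(12−2·-107/19)/(104/19)=17/4
back: M3=17/4
back: M2=-107/19−5/19·17/4=-27/4
back: M1=19/10−1/5·-27/4=13/4
M: M0=0, M1=13/4, M2=-27/4, M3=17/4, M4=0
seg 0: a=-4, c=M0/2=0, d=(M1−M0)/(6·3)=13/72, b=Δ0−h0·(2M0+M1)/6=-31/24
seg 1: a=-3, c=M1/2=13/8, d=(M2−M1)/(6·2)=-5/6, b=Δ1−h1·(2M1+M2)/6=43/12
seg 2: a=4, c=M2/2=-27/8, d=(M3−M2)/(6·2)=11/12, b=Δ2−h2·(2M2+M3)/6=1/12
seg 3: a=-2, c=M3/2=17/8, d=(M4−M3)/(6·1)=-17/24, b=Δ3−h3·(2M3+M4)/6=-29/12
t_q=13/2 → seg 2, τ=3/2; S=4+1/12·τ+-27/8·τ²+11/12·τ³=-3/8

  seg 0: a=-4 b=-31/24 c=0 d=13/72
  seg 1: a=-3 b=43/12 c=13/8 d=-5/6
  seg 2: a=4 b=1/12 c=-27/8 d=11/12
  seg 3: a=-2 b=-29/12 c=17/8 d=-17/24
S(13/2) = -3/8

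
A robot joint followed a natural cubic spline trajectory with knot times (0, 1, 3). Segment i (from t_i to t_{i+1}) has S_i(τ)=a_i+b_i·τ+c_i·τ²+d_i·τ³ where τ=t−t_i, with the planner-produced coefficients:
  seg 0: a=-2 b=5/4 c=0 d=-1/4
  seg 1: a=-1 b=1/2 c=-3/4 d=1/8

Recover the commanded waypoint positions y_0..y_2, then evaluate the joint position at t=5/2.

y_0=-2 y_1=-1 y_2=-2
S(5/2) = -97/64

y_0 = S_0(0) = a_0 = -2
y_1 = S_1(0) = a_1 = -1
y_2 = S_1(2) = -2
t_q=5/2 is in segment 1 (τ=3/2); S_1(τ)=-97/64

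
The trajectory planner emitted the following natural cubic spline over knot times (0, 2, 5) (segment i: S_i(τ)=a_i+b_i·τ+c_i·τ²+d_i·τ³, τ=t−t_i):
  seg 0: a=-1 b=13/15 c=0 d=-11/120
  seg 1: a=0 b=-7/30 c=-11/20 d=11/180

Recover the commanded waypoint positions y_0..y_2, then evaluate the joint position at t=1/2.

y_0=-1 y_1=0 y_2=-4
S(1/2) = -37/64

y_0 = S_0(0) = a_0 = -1
y_1 = S_1(0) = a_1 = 0
y_2 = S_1(3) = -4
t_q=1/2 is in segment 0 (τ=1/2); S_0(τ)=-37/64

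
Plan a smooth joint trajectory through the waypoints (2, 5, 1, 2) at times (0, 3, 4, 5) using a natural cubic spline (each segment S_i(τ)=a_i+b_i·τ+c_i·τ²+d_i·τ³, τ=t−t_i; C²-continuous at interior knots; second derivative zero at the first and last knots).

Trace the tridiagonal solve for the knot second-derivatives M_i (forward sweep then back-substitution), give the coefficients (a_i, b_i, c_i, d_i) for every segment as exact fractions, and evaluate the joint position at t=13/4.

  seg 0: a=2 b=106/31 c=0 d=-25/93
  seg 1: a=5 b=-119/31 c=-75/31 d=70/31
  seg 2: a=1 b=-59/31 c=135/31 d=-45/31
S(13/4) = 3893/992

Δ: Δ0=1, Δ1=-4, Δ2=1
row 1: diag=8, rhs=-30; c'=1/8, d'=-15/4
row 2: denom=4−1·1/8=31/8; d'=(30−1·-15/4)/(31/8)=270/31
back: M2=270/31
back: M1=-15/4−1/8·270/31=-150/31
M: M0=0, M1=-150/31, M2=270/31, M3=0
seg 0: a=2, c=M0/2=0, d=(M1−M0)/(6·3)=-25/93, b=Δ0−h0·(2M0+M1)/6=106/31
seg 1: a=5, c=M1/2=-75/31, d=(M2−M1)/(6·1)=70/31, b=Δ1−h1·(2M1+M2)/6=-119/31
seg 2: a=1, c=M2/2=135/31, d=(M3−M2)/(6·1)=-45/31, b=Δ2−h2·(2M2+M3)/6=-59/31
t_q=13/4 → seg 1, τ=1/4; S=5+-119/31·τ+-75/31·τ²+70/31·τ³=3893/992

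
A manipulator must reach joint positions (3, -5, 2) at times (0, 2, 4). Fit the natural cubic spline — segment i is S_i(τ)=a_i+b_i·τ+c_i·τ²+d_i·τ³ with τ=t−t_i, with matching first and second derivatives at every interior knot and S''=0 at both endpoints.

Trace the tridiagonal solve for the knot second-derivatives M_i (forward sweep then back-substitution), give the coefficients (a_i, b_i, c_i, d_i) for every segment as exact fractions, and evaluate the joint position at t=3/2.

Δ: Δ0=-4, Δ1=7/2
row 1: diag=8, rhs=45; c'=1/4, d'=45/8
back: M1=45/8
M: M0=0, M1=45/8, M2=0
seg 0: a=3, c=M0/2=0, d=(M1−M0)/(6·2)=15/32, b=Δ0−h0·(2M0+M1)/6=-47/8
seg 1: a=-5, c=M1/2=45/16, d=(M2−M1)/(6·2)=-15/32, b=Δ1−h1·(2M1+M2)/6=-1/4
t_q=3/2 → seg 0, τ=3/2; S=3+-47/8·τ+0·τ²+15/32·τ³=-1083/256

  seg 0: a=3 b=-47/8 c=0 d=15/32
  seg 1: a=-5 b=-1/4 c=45/16 d=-15/32
S(3/2) = -1083/256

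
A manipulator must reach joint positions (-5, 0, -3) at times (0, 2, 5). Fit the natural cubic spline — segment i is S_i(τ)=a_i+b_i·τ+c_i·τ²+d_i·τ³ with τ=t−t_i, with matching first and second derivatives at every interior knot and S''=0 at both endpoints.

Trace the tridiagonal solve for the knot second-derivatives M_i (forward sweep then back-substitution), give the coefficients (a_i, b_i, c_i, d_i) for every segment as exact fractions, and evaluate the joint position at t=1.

Δ: Δ0=5/2, Δ1=-1
row 1: diag=10, rhs=-21; c'=3/10, d'=-21/10
back: M1=-21/10
M: M0=0, M1=-21/10, M2=0
seg 0: a=-5, c=M0/2=0, d=(M1−M0)/(6·2)=-7/40, b=Δ0−h0·(2M0+M1)/6=16/5
seg 1: a=0, c=M1/2=-21/20, d=(M2−M1)/(6·3)=7/60, b=Δ1−h1·(2M1+M2)/6=11/10
t_q=1 → seg 0, τ=1; S=-5+16/5·τ+0·τ²+-7/40·τ³=-79/40

  seg 0: a=-5 b=16/5 c=0 d=-7/40
  seg 1: a=0 b=11/10 c=-21/20 d=7/60
S(1) = -79/40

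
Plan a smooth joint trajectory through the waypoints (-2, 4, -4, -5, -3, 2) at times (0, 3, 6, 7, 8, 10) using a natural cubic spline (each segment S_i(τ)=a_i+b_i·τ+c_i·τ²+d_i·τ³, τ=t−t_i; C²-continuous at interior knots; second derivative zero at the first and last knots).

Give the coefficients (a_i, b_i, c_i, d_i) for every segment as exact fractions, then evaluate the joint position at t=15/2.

  seg 0: a=-2 b=13075/3858 c=0 d=-5359/34722
  seg 1: a=4 b=-1501/1929 c=-5359/3858 d=8791/34722
  seg 2: a=-4 b=-8783/3858 c=572/643 d=1493/3858
  seg 3: a=-5 b=1280/1929 c=2637/1286 d=-2755/3858
  seg 4: a=-3 b=10117/3858 c=-59/643 d=59/3858
S(15/2) = -43671/10288

Δ: Δ0=2, Δ1=-8/3, Δ2=-1, Δ3=2, Δ4=5/2
row 1: diag=12, rhs=-28; c'=1/4, d'=-7/3
row 2: denom=8−3·1/4=29/4; d'=(10−3·-7/3)/(29/4)=68/29
row 3: denom=4−1·4/29=112/29; d'=(18−1·68/29)/(112/29)=227/56
row 4: denom=6−1·29/112=643/112; d'=(3−1·227/56)/(643/112)=-118/643
back: M4=-118/643
back: M3=227/56−29/112·-118/643=2637/643
back: M2=68/29−4/29·2637/643=1144/643
back: M1=-7/3−1/4·1144/643=-5359/1929
M: M0=0, M1=-5359/1929, M2=1144/643, M3=2637/643, M4=-118/643, M5=0
seg 0: a=-2, c=M0/2=0, d=(M1−M0)/(6·3)=-5359/34722, b=Δ0−h0·(2M0+M1)/6=13075/3858
seg 1: a=4, c=M1/2=-5359/3858, d=(M2−M1)/(6·3)=8791/34722, b=Δ1−h1·(2M1+M2)/6=-1501/1929
seg 2: a=-4, c=M2/2=572/643, d=(M3−M2)/(6·1)=1493/3858, b=Δ2−h2·(2M2+M3)/6=-8783/3858
seg 3: a=-5, c=M3/2=2637/1286, d=(M4−M3)/(6·1)=-2755/3858, b=Δ3−h3·(2M3+M4)/6=1280/1929
seg 4: a=-3, c=M4/2=-59/643, d=(M5−M4)/(6·2)=59/3858, b=Δ4−h4·(2M4+M5)/6=10117/3858
t_q=15/2 → seg 3, τ=1/2; S=-5+1280/1929·τ+2637/1286·τ²+-2755/3858·τ³=-43671/10288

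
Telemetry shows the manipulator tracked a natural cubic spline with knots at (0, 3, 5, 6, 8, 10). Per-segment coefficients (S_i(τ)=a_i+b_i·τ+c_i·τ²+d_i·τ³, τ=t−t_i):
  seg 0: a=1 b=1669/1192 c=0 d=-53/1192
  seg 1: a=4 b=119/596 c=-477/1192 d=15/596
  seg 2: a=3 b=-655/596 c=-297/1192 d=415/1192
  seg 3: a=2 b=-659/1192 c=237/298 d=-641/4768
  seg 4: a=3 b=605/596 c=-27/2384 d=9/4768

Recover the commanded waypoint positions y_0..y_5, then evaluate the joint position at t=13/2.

y_0=1 y_1=4 y_2=3 y_3=2 y_4=3 y_5=5
S(13/2) = 72687/38144

y_0 = S_0(0) = a_0 = 1
y_1 = S_1(0) = a_1 = 4
y_2 = S_2(0) = a_2 = 3
y_3 = S_3(0) = a_3 = 2
y_4 = S_4(0) = a_4 = 3
y_5 = S_4(2) = 5
t_q=13/2 is in segment 3 (τ=1/2); S_3(τ)=72687/38144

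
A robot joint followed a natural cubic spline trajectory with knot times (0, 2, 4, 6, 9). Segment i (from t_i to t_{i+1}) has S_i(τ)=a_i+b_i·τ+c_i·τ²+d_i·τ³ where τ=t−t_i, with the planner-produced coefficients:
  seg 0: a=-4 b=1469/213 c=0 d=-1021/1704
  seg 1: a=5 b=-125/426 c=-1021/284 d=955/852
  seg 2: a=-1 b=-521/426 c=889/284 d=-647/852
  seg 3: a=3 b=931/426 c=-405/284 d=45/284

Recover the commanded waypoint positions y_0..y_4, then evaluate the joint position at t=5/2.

y_0=-4 y_1=5 y_2=-1 y_3=3 y_4=1
S(5/2) = 9303/2272

y_0 = S_0(0) = a_0 = -4
y_1 = S_1(0) = a_1 = 5
y_2 = S_2(0) = a_2 = -1
y_3 = S_3(0) = a_3 = 3
y_4 = S_3(3) = 1
t_q=5/2 is in segment 1 (τ=1/2); S_1(τ)=9303/2272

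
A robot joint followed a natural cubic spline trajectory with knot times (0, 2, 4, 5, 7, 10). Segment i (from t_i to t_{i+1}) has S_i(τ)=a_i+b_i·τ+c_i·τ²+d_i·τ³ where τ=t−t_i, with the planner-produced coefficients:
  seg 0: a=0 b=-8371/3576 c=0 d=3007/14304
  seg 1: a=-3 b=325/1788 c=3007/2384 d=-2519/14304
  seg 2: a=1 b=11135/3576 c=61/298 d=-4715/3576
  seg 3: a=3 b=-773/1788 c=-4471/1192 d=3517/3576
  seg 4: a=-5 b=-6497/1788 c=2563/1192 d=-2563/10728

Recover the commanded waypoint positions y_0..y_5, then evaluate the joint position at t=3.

y_0 = S_0(0) = a_0 = 0
y_1 = S_1(0) = a_1 = -3
y_2 = S_2(0) = a_2 = 1
y_3 = S_3(0) = a_3 = 3
y_4 = S_4(0) = a_4 = -5
y_5 = S_4(3) = -3
t_q=3 is in segment 1 (τ=1); S_1(τ)=-8263/4768

y_0=0 y_1=-3 y_2=1 y_3=3 y_4=-5 y_5=-3
S(3) = -8263/4768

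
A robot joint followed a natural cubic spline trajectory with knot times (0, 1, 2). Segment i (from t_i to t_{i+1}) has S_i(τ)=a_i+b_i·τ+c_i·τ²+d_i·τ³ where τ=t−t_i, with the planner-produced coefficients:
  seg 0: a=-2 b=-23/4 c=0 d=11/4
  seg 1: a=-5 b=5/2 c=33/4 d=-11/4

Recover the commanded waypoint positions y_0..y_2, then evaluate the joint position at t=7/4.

y_0 = S_0(0) = a_0 = -2
y_1 = S_1(0) = a_1 = -5
y_2 = S_1(1) = 3
t_q=7/4 is in segment 1 (τ=3/4); S_1(τ)=91/256

y_0=-2 y_1=-5 y_2=3
S(7/4) = 91/256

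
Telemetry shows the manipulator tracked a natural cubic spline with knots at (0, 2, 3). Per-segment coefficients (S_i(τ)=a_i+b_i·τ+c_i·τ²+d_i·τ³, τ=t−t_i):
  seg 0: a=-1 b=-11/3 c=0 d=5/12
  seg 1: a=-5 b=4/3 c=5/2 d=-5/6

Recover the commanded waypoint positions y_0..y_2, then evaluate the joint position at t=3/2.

y_0=-1 y_1=-5 y_2=-2
S(3/2) = -163/32

y_0 = S_0(0) = a_0 = -1
y_1 = S_1(0) = a_1 = -5
y_2 = S_1(1) = -2
t_q=3/2 is in segment 0 (τ=3/2); S_0(τ)=-163/32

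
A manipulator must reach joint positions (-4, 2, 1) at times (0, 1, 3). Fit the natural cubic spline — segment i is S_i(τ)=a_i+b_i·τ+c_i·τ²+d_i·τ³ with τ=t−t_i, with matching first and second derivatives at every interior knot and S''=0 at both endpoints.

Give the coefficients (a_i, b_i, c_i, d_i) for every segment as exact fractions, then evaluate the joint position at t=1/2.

  seg 0: a=-4 b=85/12 c=0 d=-13/12
  seg 1: a=2 b=23/6 c=-13/4 d=13/24
S(1/2) = -19/32

Δ: Δ0=6, Δ1=-1/2
row 1: diag=6, rhs=-39; c'=1/3, d'=-13/2
back: M1=-13/2
M: M0=0, M1=-13/2, M2=0
seg 0: a=-4, c=M0/2=0, d=(M1−M0)/(6·1)=-13/12, b=Δ0−h0·(2M0+M1)/6=85/12
seg 1: a=2, c=M1/2=-13/4, d=(M2−M1)/(6·2)=13/24, b=Δ1−h1·(2M1+M2)/6=23/6
t_q=1/2 → seg 0, τ=1/2; S=-4+85/12·τ+0·τ²+-13/12·τ³=-19/32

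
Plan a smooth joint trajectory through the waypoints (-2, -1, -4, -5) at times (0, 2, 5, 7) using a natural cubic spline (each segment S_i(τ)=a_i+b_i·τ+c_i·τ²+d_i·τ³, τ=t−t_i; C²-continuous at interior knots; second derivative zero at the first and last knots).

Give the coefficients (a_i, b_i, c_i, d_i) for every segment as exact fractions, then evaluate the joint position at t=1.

Δ: Δ0=1/2, Δ1=-1, Δ2=-1/2
row 1: diag=10, rhs=-9; c'=3/10, d'=-9/10
row 2: denom=10−3·3/10=91/10; d'=(3−3·-9/10)/(91/10)=57/91
back: M2=57/91
back: M1=-9/10−3/10·57/91=-99/91
M: M0=0, M1=-99/91, M2=57/91, M3=0
seg 0: a=-2, c=M0/2=0, d=(M1−M0)/(6·2)=-33/364, b=Δ0−h0·(2M0+M1)/6=157/182
seg 1: a=-1, c=M1/2=-99/182, d=(M2−M1)/(6·3)=2/21, b=Δ1−h1·(2M1+M2)/6=-41/182
seg 2: a=-4, c=M2/2=57/182, d=(M3−M2)/(6·2)=-19/364, b=Δ2−h2·(2M2+M3)/6=-167/182
t_q=1 → seg 0, τ=1; S=-2+157/182·τ+0·τ²+-33/364·τ³=-447/364

  seg 0: a=-2 b=157/182 c=0 d=-33/364
  seg 1: a=-1 b=-41/182 c=-99/182 d=2/21
  seg 2: a=-4 b=-167/182 c=57/182 d=-19/364
S(1) = -447/364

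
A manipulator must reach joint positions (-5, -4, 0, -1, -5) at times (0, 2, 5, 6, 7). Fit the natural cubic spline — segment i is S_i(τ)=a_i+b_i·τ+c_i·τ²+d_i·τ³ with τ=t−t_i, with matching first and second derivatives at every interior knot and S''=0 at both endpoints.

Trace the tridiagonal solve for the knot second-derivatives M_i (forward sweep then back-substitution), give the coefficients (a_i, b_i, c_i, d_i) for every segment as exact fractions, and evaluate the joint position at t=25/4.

  seg 0: a=-5 b=71/411 c=0 d=269/3288
  seg 1: a=-4 b=949/822 c=269/548 d=-709/4932
  seg 2: a=0 b=359/1644 c=-110/137 d=-683/1644
  seg 3: a=-1 b=-2165/822 c=-1123/548 d=1123/1644
S(25/4) = -62283/35072

Δ: Δ0=1/2, Δ1=4/3, Δ2=-1, Δ3=-4
row 1: diag=10, rhs=5; c'=3/10, d'=1/2
row 2: denom=8−3·3/10=71/10; d'=(-14−3·1/2)/(71/10)=-155/71
row 3: denom=4−1·10/71=274/71; d'=(-18−1·-155/71)/(274/71)=-1123/274
back: M3=-1123/274
back: M2=-155/71−10/71·-1123/274=-220/137
back: M1=1/2−3/10·-220/137=269/274
M: M0=0, M1=269/274, M2=-220/137, M3=-1123/274, M4=0
seg 0: a=-5, c=M0/2=0, d=(M1−M0)/(6·2)=269/3288, b=Δ0−h0·(2M0+M1)/6=71/411
seg 1: a=-4, c=M1/2=269/548, d=(M2−M1)/(6·3)=-709/4932, b=Δ1−h1·(2M1+M2)/6=949/822
seg 2: a=0, c=M2/2=-110/137, d=(M3−M2)/(6·1)=-683/1644, b=Δ2−h2·(2M2+M3)/6=359/1644
seg 3: a=-1, c=M3/2=-1123/548, d=(M4−M3)/(6·1)=1123/1644, b=Δ3−h3·(2M3+M4)/6=-2165/822
t_q=25/4 → seg 3, τ=1/4; S=-1+-2165/822·τ+-1123/548·τ²+1123/1644·τ³=-62283/35072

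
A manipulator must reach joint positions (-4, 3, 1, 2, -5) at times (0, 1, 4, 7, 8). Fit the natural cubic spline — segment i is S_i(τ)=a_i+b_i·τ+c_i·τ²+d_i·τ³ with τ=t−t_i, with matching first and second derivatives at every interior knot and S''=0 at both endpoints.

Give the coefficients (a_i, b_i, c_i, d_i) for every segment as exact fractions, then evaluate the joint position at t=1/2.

Δ: Δ0=7, Δ1=-2/3, Δ2=1/3, Δ3=-7
row 1: diag=8, rhs=-46; c'=3/8, d'=-23/4
row 2: denom=12−3·3/8=87/8; d'=(6−3·-23/4)/(87/8)=62/29
row 3: denom=8−3·8/29=208/29; d'=(-44−3·62/29)/(208/29)=-731/104
back: M3=-731/104
back: M2=62/29−8/29·-731/104=53/13
back: M1=-23/4−3/8·53/13=-757/104
M: M0=0, M1=-757/104, M2=53/13, M3=-731/104, M4=0
seg 0: a=-4, c=M0/2=0, d=(M1−M0)/(6·1)=-757/624, b=Δ0−h0·(2M0+M1)/6=5125/624
seg 1: a=3, c=M1/2=-757/208, d=(M2−M1)/(6·3)=1181/1872, b=Δ1−h1·(2M1+M2)/6=1427/312
seg 2: a=1, c=M2/2=53/26, d=(M3−M2)/(6·3)=-385/624, b=Δ2−h2·(2M2+M3)/6=-11/48
seg 3: a=2, c=M3/2=-731/208, d=(M4−M3)/(6·1)=731/624, b=Δ3−h3·(2M3+M4)/6=-1453/312
t_q=1/2 → seg 0, τ=1/2; S=-4+5125/624·τ+0·τ²+-757/624·τ³=-75/1664

  seg 0: a=-4 b=5125/624 c=0 d=-757/624
  seg 1: a=3 b=1427/312 c=-757/208 d=1181/1872
  seg 2: a=1 b=-11/48 c=53/26 d=-385/624
  seg 3: a=2 b=-1453/312 c=-731/208 d=731/624
S(1/2) = -75/1664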